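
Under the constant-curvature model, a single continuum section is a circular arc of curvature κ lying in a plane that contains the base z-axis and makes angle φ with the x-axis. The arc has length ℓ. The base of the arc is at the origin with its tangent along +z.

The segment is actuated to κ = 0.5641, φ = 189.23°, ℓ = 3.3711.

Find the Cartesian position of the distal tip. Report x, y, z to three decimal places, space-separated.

θ = κ·ℓ = 0.5641 × 3.3711 = 1.90164 rad
ρ = (1 − cos θ)/κ = (1 − -0.32484)/0.5641 = 2.34859
z = sin θ / κ = 0.94577/0.5641 = 1.67660
x = ρ cos φ = 2.34859 × cos(189.23°) = -2.31818
y = ρ sin φ = 2.34859 × sin(189.23°) = -0.37671

-2.318 -0.377 1.677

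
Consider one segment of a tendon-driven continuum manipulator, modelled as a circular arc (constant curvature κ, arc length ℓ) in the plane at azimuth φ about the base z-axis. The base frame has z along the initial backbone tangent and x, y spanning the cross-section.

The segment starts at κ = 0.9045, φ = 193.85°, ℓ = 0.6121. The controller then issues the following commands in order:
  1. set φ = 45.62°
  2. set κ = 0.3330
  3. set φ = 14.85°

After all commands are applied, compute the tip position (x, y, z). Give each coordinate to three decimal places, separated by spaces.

0.060 0.016 0.608

initial: κ=0.9045, φ=193.85°, ℓ=0.6121
cmd 1: set φ=45.62° → (κ,φ,ℓ)=(0.9045,45.62°,0.6121) → tip=(0.1155,0.1180,0.5813)
cmd 2: set κ=0.3330 → (κ,φ,ℓ)=(0.3330,45.62°,0.6121) → tip=(0.0435,0.0444,0.6079)
cmd 3: set φ=14.85° → (κ,φ,ℓ)=(0.3330,14.85°,0.6121) → tip=(0.0601,0.0159,0.6079)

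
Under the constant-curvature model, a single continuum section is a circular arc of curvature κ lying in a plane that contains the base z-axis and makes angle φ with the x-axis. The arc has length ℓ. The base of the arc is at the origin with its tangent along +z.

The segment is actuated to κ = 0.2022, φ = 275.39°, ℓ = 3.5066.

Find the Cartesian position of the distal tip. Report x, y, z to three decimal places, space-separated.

θ = κ·ℓ = 0.2022 × 3.5066 = 0.70903 rad
ρ = (1 − cos θ)/κ = (1 − 0.75899)/0.2022 = 1.19193
z = sin θ / κ = 0.65110/0.2022 = 3.22009
x = ρ cos φ = 1.19193 × cos(275.39°) = 0.11196
y = ρ sin φ = 1.19193 × sin(275.39°) = -1.18666

0.112 -1.187 3.220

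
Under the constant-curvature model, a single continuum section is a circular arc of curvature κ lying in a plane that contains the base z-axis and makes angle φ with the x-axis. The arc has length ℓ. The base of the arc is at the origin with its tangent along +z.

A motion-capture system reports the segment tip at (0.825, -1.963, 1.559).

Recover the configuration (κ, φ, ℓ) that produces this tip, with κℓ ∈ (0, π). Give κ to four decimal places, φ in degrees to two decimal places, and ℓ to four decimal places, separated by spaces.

0.6115 292.80 3.0706

ρ = √(x²+y²) = √(0.825² + -1.963²) = 2.12932
φ = atan2(y, x) mod 360° = atan2(-1.963, 0.825) = 292.7958°
|p|² = ρ² + z² = 2.12932² + 1.559² = 6.96448
κ = 2ρ / |p|² = 2×2.12932 / 6.96448 = 0.61148
θ = 2·atan2(ρ, z) = 2·atan2(2.12932, 1.559) = 1.87762 rad
ℓ = θ/κ = 1.87762/0.61148 = 3.07062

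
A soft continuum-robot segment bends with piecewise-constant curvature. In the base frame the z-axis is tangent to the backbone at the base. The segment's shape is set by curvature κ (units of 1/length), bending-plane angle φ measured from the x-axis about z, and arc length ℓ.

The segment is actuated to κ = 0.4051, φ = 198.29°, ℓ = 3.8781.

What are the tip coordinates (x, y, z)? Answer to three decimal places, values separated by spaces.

θ = κ·ℓ = 0.4051 × 3.8781 = 1.57102 rad
ρ = (1 − cos θ)/κ = (1 − -0.00022)/0.4051 = 2.46907
z = sin θ / κ = 1.00000/0.4051 = 2.46853
x = ρ cos φ = 2.46907 × cos(198.29°) = -2.34434
y = ρ sin φ = 2.46907 × sin(198.29°) = -0.77486

-2.344 -0.775 2.469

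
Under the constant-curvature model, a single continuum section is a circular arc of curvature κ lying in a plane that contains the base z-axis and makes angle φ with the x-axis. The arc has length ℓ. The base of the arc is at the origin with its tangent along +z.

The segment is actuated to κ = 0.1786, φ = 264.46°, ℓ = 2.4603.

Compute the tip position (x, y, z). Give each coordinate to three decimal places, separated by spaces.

-0.051 -0.529 2.382

θ = κ·ℓ = 0.1786 × 2.4603 = 0.43941 rad
ρ = (1 − cos θ)/κ = (1 − 0.90500)/0.1786 = 0.53190
z = sin θ / κ = 0.42541/0.1786 = 2.38189
x = ρ cos φ = 0.53190 × cos(264.46°) = -0.05135
y = ρ sin φ = 0.53190 × sin(264.46°) = -0.52941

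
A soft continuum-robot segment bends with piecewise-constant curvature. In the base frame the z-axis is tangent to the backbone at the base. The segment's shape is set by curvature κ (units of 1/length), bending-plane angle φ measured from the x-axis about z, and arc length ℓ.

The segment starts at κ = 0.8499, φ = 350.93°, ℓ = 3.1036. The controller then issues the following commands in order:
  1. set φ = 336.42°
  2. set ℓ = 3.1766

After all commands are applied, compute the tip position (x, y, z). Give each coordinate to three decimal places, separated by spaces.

initial: κ=0.8499, φ=350.93°, ℓ=3.1036
cmd 1: set φ=336.42° → (κ,φ,ℓ)=(0.8499,336.42°,3.1036) → tip=(2.0227,-0.8829,0.5681)
cmd 2: set ℓ=3.1766 → (κ,φ,ℓ)=(0.8499,336.42°,3.1766) → tip=(2.0532,-0.8962,0.5031)

2.053 -0.896 0.503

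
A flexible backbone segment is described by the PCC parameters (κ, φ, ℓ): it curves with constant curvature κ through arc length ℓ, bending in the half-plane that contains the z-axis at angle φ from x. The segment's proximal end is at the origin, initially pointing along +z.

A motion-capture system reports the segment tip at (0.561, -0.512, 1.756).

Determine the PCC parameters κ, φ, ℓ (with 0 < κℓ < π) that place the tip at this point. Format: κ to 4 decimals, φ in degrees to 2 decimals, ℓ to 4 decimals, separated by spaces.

ρ = √(x²+y²) = √(0.561² + -0.512²) = 0.75952
φ = atan2(y, x) mod 360° = atan2(-0.512, 0.561) = 317.6147°
|p|² = ρ² + z² = 0.75952² + 1.756² = 3.66040
κ = 2ρ / |p|² = 2×0.75952 / 3.66040 = 0.41499
θ = 2·atan2(ρ, z) = 2·atan2(0.75952, 1.756) = 0.81646 rad
ℓ = θ/κ = 0.81646/0.41499 = 1.96741

0.4150 317.61 1.9674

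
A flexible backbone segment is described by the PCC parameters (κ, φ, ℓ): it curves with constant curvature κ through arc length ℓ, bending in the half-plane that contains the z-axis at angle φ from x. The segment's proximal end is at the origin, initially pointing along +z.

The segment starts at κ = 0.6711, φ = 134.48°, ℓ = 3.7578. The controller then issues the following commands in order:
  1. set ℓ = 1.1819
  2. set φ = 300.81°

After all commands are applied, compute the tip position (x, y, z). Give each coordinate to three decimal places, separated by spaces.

0.228 -0.382 1.062

initial: κ=0.6711, φ=134.48°, ℓ=3.7578
cmd 1: set ℓ=1.1819 → (κ,φ,ℓ)=(0.6711,134.48°,1.1819) → tip=(-0.3116,0.3173,1.0618)
cmd 2: set φ=300.81° → (κ,φ,ℓ)=(0.6711,300.81°,1.1819) → tip=(0.2278,-0.3819,1.0618)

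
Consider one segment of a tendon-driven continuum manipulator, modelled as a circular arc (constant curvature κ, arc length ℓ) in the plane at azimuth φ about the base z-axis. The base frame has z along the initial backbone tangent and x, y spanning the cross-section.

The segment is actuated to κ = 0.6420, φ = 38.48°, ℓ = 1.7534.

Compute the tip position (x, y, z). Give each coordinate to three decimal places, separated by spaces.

θ = κ·ℓ = 0.6420 × 1.7534 = 1.12568 rad
ρ = (1 − cos θ)/κ = (1 − 0.43056)/0.6420 = 0.88698
z = sin θ / κ = 0.90256/0.6420 = 1.40586
x = ρ cos φ = 0.88698 × cos(38.48°) = 0.69435
y = ρ sin φ = 0.88698 × sin(38.48°) = 0.55191

0.694 0.552 1.406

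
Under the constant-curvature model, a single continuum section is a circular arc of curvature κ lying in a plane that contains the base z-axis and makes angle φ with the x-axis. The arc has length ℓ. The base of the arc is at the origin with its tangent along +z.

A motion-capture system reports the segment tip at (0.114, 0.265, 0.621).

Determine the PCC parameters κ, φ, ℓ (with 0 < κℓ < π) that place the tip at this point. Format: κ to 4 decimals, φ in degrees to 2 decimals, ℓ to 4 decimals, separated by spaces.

ρ = √(x²+y²) = √(0.114² + 0.265²) = 0.28848
φ = atan2(y, x) mod 360° = atan2(0.265, 0.114) = 66.7232°
|p|² = ρ² + z² = 0.28848² + 0.621² = 0.46886
κ = 2ρ / |p|² = 2×0.28848 / 0.46886 = 1.23056
θ = 2·atan2(ρ, z) = 2·atan2(0.28848, 0.621) = 0.86976 rad
ℓ = θ/κ = 0.86976/1.23056 = 0.70680

1.2306 66.72 0.7068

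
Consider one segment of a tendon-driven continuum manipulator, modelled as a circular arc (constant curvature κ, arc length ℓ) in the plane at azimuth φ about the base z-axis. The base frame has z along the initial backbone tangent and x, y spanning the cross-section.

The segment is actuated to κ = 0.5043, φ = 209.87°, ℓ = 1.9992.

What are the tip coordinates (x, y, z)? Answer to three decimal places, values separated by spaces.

θ = κ·ℓ = 0.5043 × 1.9992 = 1.00820 rad
ρ = (1 − cos θ)/κ = (1 − 0.53339)/0.5043 = 0.92527
z = sin θ / κ = 0.84587/0.5043 = 1.67732
x = ρ cos φ = 0.92527 × cos(209.87°) = -0.80235
y = ρ sin φ = 0.92527 × sin(209.87°) = -0.46081

-0.802 -0.461 1.677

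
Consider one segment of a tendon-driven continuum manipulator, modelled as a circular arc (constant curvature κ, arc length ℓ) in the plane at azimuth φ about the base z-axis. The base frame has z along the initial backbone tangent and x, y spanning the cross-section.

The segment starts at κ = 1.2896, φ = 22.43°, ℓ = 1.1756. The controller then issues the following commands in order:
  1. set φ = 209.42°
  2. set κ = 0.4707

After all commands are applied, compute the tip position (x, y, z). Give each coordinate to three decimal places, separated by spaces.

initial: κ=1.2896, φ=22.43°, ℓ=1.1756
cmd 1: set φ=209.42° → (κ,φ,ℓ)=(1.2896,209.42°,1.1756) → tip=(-0.6385,-0.3601,0.7743)
cmd 2: set κ=0.4707 → (κ,φ,ℓ)=(0.4707,209.42°,1.1756) → tip=(-0.2762,-0.1557,1.1165)

-0.276 -0.156 1.117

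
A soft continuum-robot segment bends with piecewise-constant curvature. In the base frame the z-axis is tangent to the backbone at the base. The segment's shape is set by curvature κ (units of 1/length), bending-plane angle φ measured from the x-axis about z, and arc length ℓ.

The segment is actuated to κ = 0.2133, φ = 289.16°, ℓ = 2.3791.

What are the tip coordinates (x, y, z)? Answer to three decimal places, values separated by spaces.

0.194 -0.558 2.278

θ = κ·ℓ = 0.2133 × 2.3791 = 0.50746 rad
ρ = (1 − cos θ)/κ = (1 − 0.87398)/0.2133 = 0.59081
z = sin θ / κ = 0.48596/0.2133 = 2.27830
x = ρ cos φ = 0.59081 × cos(289.16°) = 0.19391
y = ρ sin φ = 0.59081 × sin(289.16°) = -0.55808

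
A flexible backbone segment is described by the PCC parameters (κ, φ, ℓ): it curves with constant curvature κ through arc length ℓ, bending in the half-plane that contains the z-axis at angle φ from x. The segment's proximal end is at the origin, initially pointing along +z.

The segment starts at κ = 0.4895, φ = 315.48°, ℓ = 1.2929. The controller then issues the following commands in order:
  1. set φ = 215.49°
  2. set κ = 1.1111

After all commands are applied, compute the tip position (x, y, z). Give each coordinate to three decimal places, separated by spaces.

initial: κ=0.4895, φ=315.48°, ℓ=1.2929
cmd 1: set φ=215.49° → (κ,φ,ℓ)=(0.4895,215.49°,1.2929) → tip=(-0.3221,-0.2297,1.2083)
cmd 2: set κ=1.1111 → (κ,φ,ℓ)=(1.1111,215.49°,1.2929) → tip=(-0.6347,-0.4526,0.8919)

-0.635 -0.453 0.892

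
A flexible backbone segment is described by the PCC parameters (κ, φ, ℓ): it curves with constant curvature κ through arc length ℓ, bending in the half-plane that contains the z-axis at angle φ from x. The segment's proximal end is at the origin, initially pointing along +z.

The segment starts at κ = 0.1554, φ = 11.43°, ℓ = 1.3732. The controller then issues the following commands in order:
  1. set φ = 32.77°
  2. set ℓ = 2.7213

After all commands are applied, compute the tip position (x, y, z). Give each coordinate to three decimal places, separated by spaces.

initial: κ=0.1554, φ=11.43°, ℓ=1.3732
cmd 1: set φ=32.77° → (κ,φ,ℓ)=(0.1554,32.77°,1.3732) → tip=(0.1227,0.0790,1.3628)
cmd 2: set ℓ=2.7213 → (κ,φ,ℓ)=(0.1554,32.77°,2.7213) → tip=(0.4767,0.3068,2.6409)

0.477 0.307 2.641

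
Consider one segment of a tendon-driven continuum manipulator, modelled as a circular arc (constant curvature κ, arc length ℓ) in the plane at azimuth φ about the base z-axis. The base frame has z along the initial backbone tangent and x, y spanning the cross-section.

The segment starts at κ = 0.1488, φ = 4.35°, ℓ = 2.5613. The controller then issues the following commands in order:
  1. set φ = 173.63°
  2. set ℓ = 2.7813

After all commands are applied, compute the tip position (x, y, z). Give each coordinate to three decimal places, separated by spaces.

initial: κ=0.1488, φ=4.35°, ℓ=2.5613
cmd 1: set φ=173.63° → (κ,φ,ℓ)=(0.1488,173.63°,2.5613) → tip=(-0.4792,0.0535,2.4997)
cmd 2: set ℓ=2.7813 → (κ,φ,ℓ)=(0.1488,173.63°,2.7813) → tip=(-0.5639,0.0629,2.7026)

-0.564 0.063 2.703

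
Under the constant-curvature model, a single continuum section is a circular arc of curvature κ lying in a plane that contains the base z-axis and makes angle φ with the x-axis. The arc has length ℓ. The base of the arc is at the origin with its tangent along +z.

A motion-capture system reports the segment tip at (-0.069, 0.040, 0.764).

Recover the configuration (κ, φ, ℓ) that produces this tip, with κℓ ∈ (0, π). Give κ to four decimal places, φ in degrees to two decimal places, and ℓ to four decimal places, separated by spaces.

ρ = √(x²+y²) = √(-0.069² + 0.040²) = 0.07976
φ = atan2(y, x) mod 360° = atan2(0.040, -0.069) = 149.8987°
|p|² = ρ² + z² = 0.07976² + 0.764² = 0.59006
κ = 2ρ / |p|² = 2×0.07976 / 0.59006 = 0.27033
θ = 2·atan2(ρ, z) = 2·atan2(0.07976, 0.764) = 0.20803 rad
ℓ = θ/κ = 0.20803/0.27033 = 0.76954

0.2703 149.90 0.7695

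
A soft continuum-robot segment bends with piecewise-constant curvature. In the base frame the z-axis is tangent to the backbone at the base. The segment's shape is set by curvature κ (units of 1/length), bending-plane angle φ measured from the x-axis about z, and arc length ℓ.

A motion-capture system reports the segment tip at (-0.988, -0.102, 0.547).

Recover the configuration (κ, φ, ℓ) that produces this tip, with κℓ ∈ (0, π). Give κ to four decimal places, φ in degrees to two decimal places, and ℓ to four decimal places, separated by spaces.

ρ = √(x²+y²) = √(-0.988² + -0.102²) = 0.99325
φ = atan2(y, x) mod 360° = atan2(-0.102, -0.988) = 185.8943°
|p|² = ρ² + z² = 0.99325² + 0.547² = 1.28576
κ = 2ρ / |p|² = 2×0.99325 / 1.28576 = 1.54501
θ = 2·atan2(ρ, z) = 2·atan2(0.99325, 0.547) = 2.13481 rad
ℓ = θ/κ = 2.13481/1.54501 = 1.38175

1.5450 185.89 1.3817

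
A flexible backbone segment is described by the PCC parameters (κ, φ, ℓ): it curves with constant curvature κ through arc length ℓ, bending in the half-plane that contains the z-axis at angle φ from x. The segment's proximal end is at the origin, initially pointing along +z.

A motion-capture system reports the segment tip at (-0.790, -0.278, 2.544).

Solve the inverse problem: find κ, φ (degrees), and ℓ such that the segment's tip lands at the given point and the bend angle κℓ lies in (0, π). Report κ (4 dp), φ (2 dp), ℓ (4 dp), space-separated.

ρ = √(x²+y²) = √(-0.790² + -0.278²) = 0.83749
φ = atan2(y, x) mod 360° = atan2(-0.278, -0.790) = 199.3869°
|p|² = ρ² + z² = 0.83749² + 2.544² = 7.17332
κ = 2ρ / |p|² = 2×0.83749 / 7.17332 = 0.23350
θ = 2·atan2(ρ, z) = 2·atan2(0.83749, 2.544) = 0.63605 rad
ℓ = θ/κ = 0.63605/0.23350 = 2.72399

0.2335 199.39 2.7240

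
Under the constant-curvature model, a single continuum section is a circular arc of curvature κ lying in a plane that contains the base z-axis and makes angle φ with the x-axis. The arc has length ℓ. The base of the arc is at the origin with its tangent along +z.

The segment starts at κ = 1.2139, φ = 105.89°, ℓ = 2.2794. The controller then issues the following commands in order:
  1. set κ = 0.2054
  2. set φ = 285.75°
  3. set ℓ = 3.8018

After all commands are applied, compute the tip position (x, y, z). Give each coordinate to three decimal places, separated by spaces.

initial: κ=1.2139, φ=105.89°, ℓ=2.2794
cmd 1: set κ=0.2054 → (κ,φ,ℓ)=(0.2054,105.89°,2.2794) → tip=(-0.1434,0.5039,2.1970)
cmd 2: set φ=285.75° → (κ,φ,ℓ)=(0.2054,285.75°,2.2794) → tip=(0.1422,-0.5042,2.1970)
cmd 3: set ℓ=3.8018 → (κ,φ,ℓ)=(0.2054,285.75°,3.8018) → tip=(0.3829,-1.3575,3.4270)

0.383 -1.358 3.427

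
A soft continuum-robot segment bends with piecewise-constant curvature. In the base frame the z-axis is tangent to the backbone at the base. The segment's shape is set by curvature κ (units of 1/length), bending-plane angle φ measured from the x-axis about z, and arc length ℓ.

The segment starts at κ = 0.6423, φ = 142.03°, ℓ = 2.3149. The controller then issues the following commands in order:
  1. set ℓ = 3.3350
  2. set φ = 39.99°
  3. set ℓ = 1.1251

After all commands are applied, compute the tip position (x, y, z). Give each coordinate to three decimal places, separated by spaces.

initial: κ=0.6423, φ=142.03°, ℓ=2.3149
cmd 1: set ℓ=3.3350 → (κ,φ,ℓ)=(0.6423,142.03°,3.3350) → tip=(-1.8910,1.4758,1.3097)
cmd 2: set φ=39.99° → (κ,φ,ℓ)=(0.6423,39.99°,3.3350) → tip=(1.8378,1.5416,1.3097)
cmd 3: set ℓ=1.1251 → (κ,φ,ℓ)=(0.6423,39.99°,1.1251) → tip=(0.2981,0.2501,1.0297)

0.298 0.250 1.030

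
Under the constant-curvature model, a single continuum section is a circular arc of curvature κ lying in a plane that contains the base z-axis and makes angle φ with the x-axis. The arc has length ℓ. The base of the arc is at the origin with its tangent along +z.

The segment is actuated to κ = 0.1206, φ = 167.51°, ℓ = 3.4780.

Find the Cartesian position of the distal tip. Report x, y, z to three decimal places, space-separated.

θ = κ·ℓ = 0.1206 × 3.4780 = 0.41945 rad
ρ = (1 − cos θ)/κ = (1 − 0.91331)/0.1206 = 0.71879
z = sin θ / κ = 0.40726/0.1206 = 3.37691
x = ρ cos φ = 0.71879 × cos(167.51°) = -0.70178
y = ρ sin φ = 0.71879 × sin(167.51°) = 0.15545

-0.702 0.155 3.377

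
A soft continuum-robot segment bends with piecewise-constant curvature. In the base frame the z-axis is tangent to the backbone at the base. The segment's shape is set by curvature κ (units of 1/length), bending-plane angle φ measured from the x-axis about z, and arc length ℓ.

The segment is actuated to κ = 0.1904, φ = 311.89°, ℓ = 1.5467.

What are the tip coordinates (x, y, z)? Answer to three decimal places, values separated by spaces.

θ = κ·ℓ = 0.1904 × 1.5467 = 0.29449 rad
ρ = (1 − cos θ)/κ = (1 − 0.95695)/0.1904 = 0.22610
z = sin θ / κ = 0.29025/0.1904 = 1.52444
x = ρ cos φ = 0.22610 × cos(311.89°) = 0.15097
y = ρ sin φ = 0.22610 × sin(311.89°) = -0.16832

0.151 -0.168 1.524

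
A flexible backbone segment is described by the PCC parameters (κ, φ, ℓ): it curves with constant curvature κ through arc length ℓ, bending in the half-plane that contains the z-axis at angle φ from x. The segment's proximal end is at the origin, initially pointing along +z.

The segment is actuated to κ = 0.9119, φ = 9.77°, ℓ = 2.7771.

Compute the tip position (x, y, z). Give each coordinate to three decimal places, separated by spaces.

θ = κ·ℓ = 0.9119 × 2.7771 = 2.53244 rad
ρ = (1 − cos θ)/κ = (1 − -0.82013)/0.9119 = 1.99598
z = sin θ / κ = 0.57217/0.9119 = 0.62745
x = ρ cos φ = 1.99598 × cos(9.77°) = 1.96703
y = ρ sin φ = 1.99598 × sin(9.77°) = 0.33870

1.967 0.339 0.627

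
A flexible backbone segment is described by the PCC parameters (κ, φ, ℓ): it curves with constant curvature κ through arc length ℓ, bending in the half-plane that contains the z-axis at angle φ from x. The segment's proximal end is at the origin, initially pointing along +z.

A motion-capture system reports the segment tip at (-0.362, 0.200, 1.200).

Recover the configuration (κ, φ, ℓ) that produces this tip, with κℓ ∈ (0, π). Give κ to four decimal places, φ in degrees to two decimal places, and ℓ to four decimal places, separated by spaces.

0.5134 151.08 1.2929

ρ = √(x²+y²) = √(-0.362² + 0.200²) = 0.41357
φ = atan2(y, x) mod 360° = atan2(0.200, -0.362) = 151.0800°
|p|² = ρ² + z² = 0.41357² + 1.200² = 1.61104
κ = 2ρ / |p|² = 2×0.41357 / 1.61104 = 0.51342
θ = 2·atan2(ρ, z) = 2·atan2(0.41357, 1.200) = 0.66379 rad
ℓ = θ/κ = 0.66379/0.51342 = 1.29287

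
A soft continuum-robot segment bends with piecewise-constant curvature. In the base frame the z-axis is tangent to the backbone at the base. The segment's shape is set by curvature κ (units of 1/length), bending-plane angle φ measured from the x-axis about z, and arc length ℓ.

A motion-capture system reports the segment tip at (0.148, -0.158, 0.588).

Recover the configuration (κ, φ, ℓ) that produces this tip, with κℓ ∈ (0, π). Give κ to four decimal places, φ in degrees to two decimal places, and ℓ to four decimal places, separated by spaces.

ρ = √(x²+y²) = √(0.148² + -0.158²) = 0.21649
φ = atan2(y, x) mod 360° = atan2(-0.158, 0.148) = 313.1283°
|p|² = ρ² + z² = 0.21649² + 0.588² = 0.39261
κ = 2ρ / |p|² = 2×0.21649 / 0.39261 = 1.10282
θ = 2·atan2(ρ, z) = 2·atan2(0.21649, 0.588) = 0.70556 rad
ℓ = θ/κ = 0.70556/1.10282 = 0.63978

1.1028 313.13 0.6398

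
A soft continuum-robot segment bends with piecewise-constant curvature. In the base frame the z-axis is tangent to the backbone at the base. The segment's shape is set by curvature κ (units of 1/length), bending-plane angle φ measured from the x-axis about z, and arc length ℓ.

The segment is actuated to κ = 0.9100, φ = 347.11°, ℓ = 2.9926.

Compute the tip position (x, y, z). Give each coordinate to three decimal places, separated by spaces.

2.050 -0.469 0.446

θ = κ·ℓ = 0.9100 × 2.9926 = 2.72327 rad
ρ = (1 − cos θ)/κ = (1 − -0.91377)/0.9100 = 2.10304
z = sin θ / κ = 0.40623/0.9100 = 0.44641
x = ρ cos φ = 2.10304 × cos(347.11°) = 2.05005
y = ρ sin φ = 2.10304 × sin(347.11°) = -0.46915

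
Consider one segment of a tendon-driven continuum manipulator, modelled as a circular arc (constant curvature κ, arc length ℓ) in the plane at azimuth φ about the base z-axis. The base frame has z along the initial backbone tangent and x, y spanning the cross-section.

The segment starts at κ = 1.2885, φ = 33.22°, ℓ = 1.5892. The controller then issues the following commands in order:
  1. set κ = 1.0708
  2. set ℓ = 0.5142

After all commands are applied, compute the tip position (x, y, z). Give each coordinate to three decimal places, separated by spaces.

0.115 0.076 0.489

initial: κ=1.2885, φ=33.22°, ℓ=1.5892
cmd 1: set κ=1.0708 → (κ,φ,ℓ)=(1.0708,33.22°,1.5892) → tip=(0.8832,0.5784,0.9259)
cmd 2: set ℓ=0.5142 → (κ,φ,ℓ)=(1.0708,33.22°,0.5142) → tip=(0.1155,0.0756,0.4886)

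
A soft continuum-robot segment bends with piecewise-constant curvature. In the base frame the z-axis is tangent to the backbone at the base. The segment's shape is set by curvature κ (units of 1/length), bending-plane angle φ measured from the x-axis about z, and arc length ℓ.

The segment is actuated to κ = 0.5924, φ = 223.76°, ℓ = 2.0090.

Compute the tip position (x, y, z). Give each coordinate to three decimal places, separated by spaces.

-0.766 -0.734 1.567

θ = κ·ℓ = 0.5924 × 2.0090 = 1.19013 rad
ρ = (1 − cos θ)/κ = (1 − 0.37154)/0.5924 = 1.06087
z = sin θ / κ = 0.92842/0.5924 = 1.56721
x = ρ cos φ = 1.06087 × cos(223.76°) = -0.76621
y = ρ sin φ = 1.06087 × sin(223.76°) = -0.73374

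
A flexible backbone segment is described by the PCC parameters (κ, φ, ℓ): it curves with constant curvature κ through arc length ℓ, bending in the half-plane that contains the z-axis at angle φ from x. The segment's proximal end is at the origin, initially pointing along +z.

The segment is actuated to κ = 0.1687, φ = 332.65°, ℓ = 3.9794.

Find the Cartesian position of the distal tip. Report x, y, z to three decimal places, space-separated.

1.143 -0.591 3.687

θ = κ·ℓ = 0.1687 × 3.9794 = 0.67132 rad
ρ = (1 − cos θ)/κ = (1 − 0.78300)/0.1687 = 1.28632
z = sin θ / κ = 0.62202/0.1687 = 3.68716
x = ρ cos φ = 1.28632 × cos(332.65°) = 1.14253
y = ρ sin φ = 1.28632 × sin(332.65°) = -0.59097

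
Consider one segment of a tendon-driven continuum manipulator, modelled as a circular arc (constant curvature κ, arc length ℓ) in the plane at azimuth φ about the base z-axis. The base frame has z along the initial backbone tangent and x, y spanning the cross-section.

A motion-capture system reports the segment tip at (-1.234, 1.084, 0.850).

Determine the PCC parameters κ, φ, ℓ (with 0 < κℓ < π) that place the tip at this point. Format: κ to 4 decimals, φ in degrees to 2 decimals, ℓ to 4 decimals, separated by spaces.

0.9604 138.70 2.2765

ρ = √(x²+y²) = √(-1.234² + 1.084²) = 1.64250
φ = atan2(y, x) mod 360° = atan2(1.084, -1.234) = 138.7025°
|p|² = ρ² + z² = 1.64250² + 0.850² = 3.42031
κ = 2ρ / |p|² = 2×1.64250 / 3.42031 = 0.96044
θ = 2·atan2(ρ, z) = 2·atan2(1.64250, 0.850) = 2.18649 rad
ℓ = θ/κ = 2.18649/0.96044 = 2.27655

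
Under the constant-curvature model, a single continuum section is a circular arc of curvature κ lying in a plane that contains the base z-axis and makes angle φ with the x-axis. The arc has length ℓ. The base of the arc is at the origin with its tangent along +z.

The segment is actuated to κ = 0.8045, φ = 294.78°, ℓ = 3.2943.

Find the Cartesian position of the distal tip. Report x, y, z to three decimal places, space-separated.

θ = κ·ℓ = 0.8045 × 3.2943 = 2.65026 rad
ρ = (1 − cos θ)/κ = (1 − -0.88171)/0.8045 = 2.33898
z = sin θ / κ = 0.47180/0.8045 = 0.58645
x = ρ cos φ = 2.33898 × cos(294.78°) = 0.98035
y = ρ sin φ = 2.33898 × sin(294.78°) = -2.12361

0.980 -2.124 0.586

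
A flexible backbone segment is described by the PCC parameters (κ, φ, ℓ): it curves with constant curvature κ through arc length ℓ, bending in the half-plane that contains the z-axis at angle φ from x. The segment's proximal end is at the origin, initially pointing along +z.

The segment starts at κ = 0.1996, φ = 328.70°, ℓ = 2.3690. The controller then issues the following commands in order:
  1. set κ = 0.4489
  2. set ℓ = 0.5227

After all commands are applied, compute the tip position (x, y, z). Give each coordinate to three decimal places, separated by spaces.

initial: κ=0.1996, φ=328.70°, ℓ=2.3690
cmd 1: set κ=0.4489 → (κ,φ,ℓ)=(0.4489,328.70°,2.3690) → tip=(0.9786,-0.5950,1.9471)
cmd 2: set ℓ=0.5227 → (κ,φ,ℓ)=(0.4489,328.70°,0.5227) → tip=(0.0522,-0.0317,0.5179)

0.052 -0.032 0.518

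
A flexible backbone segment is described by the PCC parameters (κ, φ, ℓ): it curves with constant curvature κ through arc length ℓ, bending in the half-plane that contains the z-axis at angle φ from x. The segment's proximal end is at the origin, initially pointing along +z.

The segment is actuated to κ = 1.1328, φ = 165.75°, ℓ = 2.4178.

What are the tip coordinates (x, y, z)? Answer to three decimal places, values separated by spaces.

-1.643 0.417 0.346

θ = κ·ℓ = 1.1328 × 2.4178 = 2.73888 rad
ρ = (1 − cos θ)/κ = (1 − -0.92000)/1.1328 = 1.69492
z = sin θ / κ = 0.39191/1.1328 = 0.34597
x = ρ cos φ = 1.69492 × cos(165.75°) = -1.64277
y = ρ sin φ = 1.69492 × sin(165.75°) = 0.41721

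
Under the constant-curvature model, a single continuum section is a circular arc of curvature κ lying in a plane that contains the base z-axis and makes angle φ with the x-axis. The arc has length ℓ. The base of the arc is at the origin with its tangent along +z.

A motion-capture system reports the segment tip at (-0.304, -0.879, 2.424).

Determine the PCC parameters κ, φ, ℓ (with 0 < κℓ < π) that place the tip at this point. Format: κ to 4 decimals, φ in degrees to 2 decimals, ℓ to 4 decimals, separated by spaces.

ρ = √(x²+y²) = √(-0.304² + -0.879²) = 0.93008
φ = atan2(y, x) mod 360° = atan2(-0.879, -0.304) = 250.9222°
|p|² = ρ² + z² = 0.93008² + 2.424² = 6.74083
κ = 2ρ / |p|² = 2×0.93008 / 6.74083 = 0.27596
θ = 2·atan2(ρ, z) = 2·atan2(0.93008, 2.424) = 0.73275 rad
ℓ = θ/κ = 0.73275/0.27596 = 2.65532

0.2760 250.92 2.6553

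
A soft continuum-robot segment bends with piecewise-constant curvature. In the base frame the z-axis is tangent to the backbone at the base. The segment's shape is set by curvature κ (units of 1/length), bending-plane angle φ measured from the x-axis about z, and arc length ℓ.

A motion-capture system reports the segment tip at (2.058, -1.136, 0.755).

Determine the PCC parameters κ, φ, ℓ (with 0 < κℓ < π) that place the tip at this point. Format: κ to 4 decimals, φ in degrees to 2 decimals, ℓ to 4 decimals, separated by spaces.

0.7712 331.10 3.2675

ρ = √(x²+y²) = √(2.058² + -1.136²) = 2.35071
φ = atan2(y, x) mod 360° = atan2(-1.136, 2.058) = 331.1016°
|p|² = ρ² + z² = 2.35071² + 0.755² = 6.09588
κ = 2ρ / |p|² = 2×2.35071 / 6.09588 = 0.77125
θ = 2·atan2(ρ, z) = 2·atan2(2.35071, 0.755) = 2.52005 rad
ℓ = θ/κ = 2.52005/0.77125 = 3.26750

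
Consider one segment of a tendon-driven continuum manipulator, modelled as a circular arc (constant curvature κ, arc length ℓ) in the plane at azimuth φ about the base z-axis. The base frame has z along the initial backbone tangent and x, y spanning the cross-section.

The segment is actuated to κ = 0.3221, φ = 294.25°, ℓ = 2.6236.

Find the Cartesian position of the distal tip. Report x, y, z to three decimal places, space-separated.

θ = κ·ℓ = 0.3221 × 2.6236 = 0.84506 rad
ρ = (1 − cos θ)/κ = (1 − 0.66369)/0.3221 = 1.04413
z = sin θ / κ = 0.74801/0.3221 = 2.32230
x = ρ cos φ = 1.04413 × cos(294.25°) = 0.42884
y = ρ sin φ = 1.04413 × sin(294.25°) = -0.95200

0.429 -0.952 2.322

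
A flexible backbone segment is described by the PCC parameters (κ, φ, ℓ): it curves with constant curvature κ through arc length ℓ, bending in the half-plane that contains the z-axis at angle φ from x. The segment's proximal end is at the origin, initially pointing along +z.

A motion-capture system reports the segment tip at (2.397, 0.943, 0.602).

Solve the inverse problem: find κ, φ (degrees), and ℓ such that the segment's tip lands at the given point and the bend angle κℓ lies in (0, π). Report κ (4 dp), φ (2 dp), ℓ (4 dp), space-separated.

0.7362 21.48 3.6434

ρ = √(x²+y²) = √(2.397² + 0.943²) = 2.57582
φ = atan2(y, x) mod 360° = atan2(0.943, 2.397) = 21.4751°
|p|² = ρ² + z² = 2.57582² + 0.602² = 6.99726
κ = 2ρ / |p|² = 2×2.57582 / 6.99726 = 0.73624
θ = 2·atan2(ρ, z) = 2·atan2(2.57582, 0.602) = 2.68241 rad
ℓ = θ/κ = 2.68241/0.73624 = 3.64341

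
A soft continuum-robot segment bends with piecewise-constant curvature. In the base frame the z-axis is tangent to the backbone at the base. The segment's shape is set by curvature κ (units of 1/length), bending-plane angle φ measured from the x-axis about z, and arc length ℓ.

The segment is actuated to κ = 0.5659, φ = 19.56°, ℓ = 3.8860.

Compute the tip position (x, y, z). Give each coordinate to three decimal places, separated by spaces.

2.644 0.939 1.430

θ = κ·ℓ = 0.5659 × 3.8860 = 2.19909 rad
ρ = (1 − cos θ)/κ = (1 − -0.58776)/0.5659 = 2.80573
z = sin θ / κ = 0.80903/0.5659 = 1.42964
x = ρ cos φ = 2.80573 × cos(19.56°) = 2.64382
y = ρ sin φ = 2.80573 × sin(19.56°) = 0.93934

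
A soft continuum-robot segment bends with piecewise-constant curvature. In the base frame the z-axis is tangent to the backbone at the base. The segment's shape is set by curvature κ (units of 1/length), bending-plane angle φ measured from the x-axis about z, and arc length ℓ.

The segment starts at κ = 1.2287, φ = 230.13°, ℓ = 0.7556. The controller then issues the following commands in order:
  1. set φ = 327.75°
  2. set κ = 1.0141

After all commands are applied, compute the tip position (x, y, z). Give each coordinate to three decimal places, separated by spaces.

initial: κ=1.2287, φ=230.13°, ℓ=0.7556
cmd 1: set φ=327.75° → (κ,φ,ℓ)=(1.2287,327.75°,0.7556) → tip=(0.2759,-0.1741,0.6516)
cmd 2: set κ=1.0141 → (κ,φ,ℓ)=(1.0141,327.75°,0.7556) → tip=(0.2331,-0.1471,0.6838)

0.233 -0.147 0.684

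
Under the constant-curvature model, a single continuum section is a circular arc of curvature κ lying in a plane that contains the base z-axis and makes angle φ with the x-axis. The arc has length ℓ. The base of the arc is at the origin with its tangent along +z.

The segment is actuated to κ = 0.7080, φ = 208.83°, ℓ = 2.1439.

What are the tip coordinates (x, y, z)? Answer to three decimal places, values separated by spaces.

-1.172 -0.645 1.410

θ = κ·ℓ = 0.7080 × 2.1439 = 1.51788 rad
ρ = (1 − cos θ)/κ = (1 − 0.05289)/0.7080 = 1.33773
z = sin θ / κ = 0.99860/0.7080 = 1.41045
x = ρ cos φ = 1.33773 × cos(208.83°) = -1.17192
y = ρ sin φ = 1.33773 × sin(208.83°) = -0.64507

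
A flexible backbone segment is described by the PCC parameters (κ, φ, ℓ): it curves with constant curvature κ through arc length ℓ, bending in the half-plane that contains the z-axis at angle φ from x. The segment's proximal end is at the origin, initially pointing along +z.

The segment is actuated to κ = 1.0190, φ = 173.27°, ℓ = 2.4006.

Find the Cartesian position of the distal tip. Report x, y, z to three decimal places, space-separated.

θ = κ·ℓ = 1.0190 × 2.4006 = 2.44621 rad
ρ = (1 − cos θ)/κ = (1 − -0.76781)/1.0190 = 1.73485
z = sin θ / κ = 0.64068/1.0190 = 0.62873
x = ρ cos φ = 1.73485 × cos(173.27°) = -1.72289
y = ρ sin φ = 1.73485 × sin(173.27°) = 0.20331

-1.723 0.203 0.629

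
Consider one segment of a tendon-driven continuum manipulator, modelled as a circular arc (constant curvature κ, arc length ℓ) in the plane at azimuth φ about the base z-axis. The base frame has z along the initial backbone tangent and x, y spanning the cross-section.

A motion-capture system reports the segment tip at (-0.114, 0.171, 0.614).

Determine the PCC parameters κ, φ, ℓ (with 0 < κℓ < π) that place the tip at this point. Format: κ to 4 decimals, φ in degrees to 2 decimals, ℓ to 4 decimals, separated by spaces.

0.9804 123.69 0.6589

ρ = √(x²+y²) = √(-0.114² + 0.171²) = 0.20552
φ = atan2(y, x) mod 360° = atan2(0.171, -0.114) = 123.6901°
|p|² = ρ² + z² = 0.20552² + 0.614² = 0.41923
κ = 2ρ / |p|² = 2×0.20552 / 0.41923 = 0.98044
θ = 2·atan2(ρ, z) = 2·atan2(0.20552, 0.614) = 0.64599 rad
ℓ = θ/κ = 0.64599/0.98044 = 0.65888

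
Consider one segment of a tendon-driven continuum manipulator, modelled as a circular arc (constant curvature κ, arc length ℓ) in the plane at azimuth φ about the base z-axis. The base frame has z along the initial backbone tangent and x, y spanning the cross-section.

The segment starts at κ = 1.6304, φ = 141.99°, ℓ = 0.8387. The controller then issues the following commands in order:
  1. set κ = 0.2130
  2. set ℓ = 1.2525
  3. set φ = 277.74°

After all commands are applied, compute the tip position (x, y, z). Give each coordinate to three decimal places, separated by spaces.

initial: κ=1.6304, φ=141.99°, ℓ=0.8387
cmd 1: set κ=0.2130 → (κ,φ,ℓ)=(0.2130,141.99°,0.8387) → tip=(-0.0589,0.0460,0.8342)
cmd 2: set ℓ=1.2525 → (κ,φ,ℓ)=(0.2130,141.99°,1.2525) → tip=(-0.1309,0.1023,1.2377)
cmd 3: set φ=277.74° → (κ,φ,ℓ)=(0.2130,277.74°,1.2525) → tip=(0.0224,-0.1646,1.2377)

0.022 -0.165 1.238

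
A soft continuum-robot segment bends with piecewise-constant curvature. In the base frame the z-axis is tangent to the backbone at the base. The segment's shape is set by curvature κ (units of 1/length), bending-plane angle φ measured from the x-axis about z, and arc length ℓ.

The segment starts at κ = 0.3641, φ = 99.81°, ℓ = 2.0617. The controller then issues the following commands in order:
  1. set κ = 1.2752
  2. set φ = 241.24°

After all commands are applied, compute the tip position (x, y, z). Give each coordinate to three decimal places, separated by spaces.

-0.706 -1.287 0.385

initial: κ=0.3641, φ=99.81°, ℓ=2.0617
cmd 1: set κ=1.2752 → (κ,φ,ℓ)=(1.2752,99.81°,2.0617) → tip=(-0.2501,1.4462,0.3845)
cmd 2: set φ=241.24° → (κ,φ,ℓ)=(1.2752,241.24°,2.0617) → tip=(-0.7061,-1.2866,0.3845)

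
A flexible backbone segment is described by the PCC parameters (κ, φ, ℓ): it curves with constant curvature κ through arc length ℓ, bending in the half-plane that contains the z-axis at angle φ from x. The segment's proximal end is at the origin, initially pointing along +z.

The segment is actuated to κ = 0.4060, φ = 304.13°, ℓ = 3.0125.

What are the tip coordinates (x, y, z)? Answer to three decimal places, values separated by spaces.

θ = κ·ℓ = 0.4060 × 3.0125 = 1.22308 rad
ρ = (1 − cos θ)/κ = (1 − 0.34076)/0.4060 = 1.62375
z = sin θ / κ = 0.94015/0.4060 = 2.31564
x = ρ cos φ = 1.62375 × cos(304.13°) = 0.91104
y = ρ sin φ = 1.62375 × sin(304.13°) = -1.34409

0.911 -1.344 2.316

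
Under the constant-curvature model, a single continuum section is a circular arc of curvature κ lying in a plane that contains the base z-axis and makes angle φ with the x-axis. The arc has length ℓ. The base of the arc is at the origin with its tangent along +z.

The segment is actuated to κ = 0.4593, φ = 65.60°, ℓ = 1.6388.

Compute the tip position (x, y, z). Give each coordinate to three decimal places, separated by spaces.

θ = κ·ℓ = 0.4593 × 1.6388 = 0.75270 rad
ρ = (1 − cos θ)/κ = (1 − 0.72985)/0.4593 = 0.58819
z = sin θ / κ = 0.68361/0.4593 = 1.48838
x = ρ cos φ = 0.58819 × cos(65.60°) = 0.24298
y = ρ sin φ = 0.58819 × sin(65.60°) = 0.53565

0.243 0.536 1.488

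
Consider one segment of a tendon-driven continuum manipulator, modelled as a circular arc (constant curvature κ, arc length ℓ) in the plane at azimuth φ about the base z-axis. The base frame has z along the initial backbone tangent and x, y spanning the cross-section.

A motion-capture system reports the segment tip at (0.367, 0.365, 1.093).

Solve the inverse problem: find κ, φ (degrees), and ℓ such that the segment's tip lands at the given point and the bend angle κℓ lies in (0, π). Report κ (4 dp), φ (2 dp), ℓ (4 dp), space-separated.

ρ = √(x²+y²) = √(0.367² + 0.365²) = 0.51760
φ = atan2(y, x) mod 360° = atan2(0.365, 0.367) = 44.8435°
|p|² = ρ² + z² = 0.51760² + 1.093² = 1.46256
κ = 2ρ / |p|² = 2×0.51760 / 1.46256 = 0.70780
θ = 2·atan2(ρ, z) = 2·atan2(0.51760, 1.093) = 0.88455 rad
ℓ = θ/κ = 0.88455/0.70780 = 1.24971

0.7078 44.84 1.2497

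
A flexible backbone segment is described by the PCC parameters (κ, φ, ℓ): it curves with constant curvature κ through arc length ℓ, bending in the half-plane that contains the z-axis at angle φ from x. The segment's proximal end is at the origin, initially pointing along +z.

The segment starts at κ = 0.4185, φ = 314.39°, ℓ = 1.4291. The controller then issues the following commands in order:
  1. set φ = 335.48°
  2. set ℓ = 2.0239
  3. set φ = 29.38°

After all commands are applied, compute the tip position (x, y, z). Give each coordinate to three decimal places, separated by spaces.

0.703 0.396 1.790

initial: κ=0.4185, φ=314.39°, ℓ=1.4291
cmd 1: set φ=335.48° → (κ,φ,ℓ)=(0.4185,335.48°,1.4291) → tip=(0.3774,-0.1721,1.3454)
cmd 2: set ℓ=2.0239 → (κ,φ,ℓ)=(0.4185,335.48°,2.0239) → tip=(0.7343,-0.3350,1.7904)
cmd 3: set φ=29.38° → (κ,φ,ℓ)=(0.4185,29.38°,2.0239) → tip=(0.7033,0.3960,1.7904)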